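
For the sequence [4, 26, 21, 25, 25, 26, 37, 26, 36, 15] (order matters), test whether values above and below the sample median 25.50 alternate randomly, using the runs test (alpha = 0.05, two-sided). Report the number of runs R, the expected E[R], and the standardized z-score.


Step 1: Compute median = 25.50; label A = above, B = below.
Labels in order: BABBBAAAAB  (n_A = 5, n_B = 5)
Step 2: Count runs R = 5.
Step 3: Under H0 (random ordering), E[R] = 2*n_A*n_B/(n_A+n_B) + 1 = 2*5*5/10 + 1 = 6.0000.
        Var[R] = 2*n_A*n_B*(2*n_A*n_B - n_A - n_B) / ((n_A+n_B)^2 * (n_A+n_B-1)) = 2000/900 = 2.2222.
        SD[R] = 1.4907.
Step 4: Continuity-corrected z = (R + 0.5 - E[R]) / SD[R] = (5 + 0.5 - 6.0000) / 1.4907 = -0.3354.
Step 5: Two-sided p-value via normal approximation = 2*(1 - Phi(|z|)) = 0.737316.
Step 6: alpha = 0.05. fail to reject H0.

R = 5, z = -0.3354, p = 0.737316, fail to reject H0.


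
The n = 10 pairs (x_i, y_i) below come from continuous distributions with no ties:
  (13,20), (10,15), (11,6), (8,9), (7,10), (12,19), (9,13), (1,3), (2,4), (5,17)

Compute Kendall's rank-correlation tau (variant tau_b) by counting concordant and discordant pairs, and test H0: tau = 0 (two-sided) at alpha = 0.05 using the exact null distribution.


Step 1: Enumerate the 45 unordered pairs (i,j) with i<j and classify each by sign(x_j-x_i) * sign(y_j-y_i).
  (1,2):dx=-3,dy=-5->C; (1,3):dx=-2,dy=-14->C; (1,4):dx=-5,dy=-11->C; (1,5):dx=-6,dy=-10->C
  (1,6):dx=-1,dy=-1->C; (1,7):dx=-4,dy=-7->C; (1,8):dx=-12,dy=-17->C; (1,9):dx=-11,dy=-16->C
  (1,10):dx=-8,dy=-3->C; (2,3):dx=+1,dy=-9->D; (2,4):dx=-2,dy=-6->C; (2,5):dx=-3,dy=-5->C
  (2,6):dx=+2,dy=+4->C; (2,7):dx=-1,dy=-2->C; (2,8):dx=-9,dy=-12->C; (2,9):dx=-8,dy=-11->C
  (2,10):dx=-5,dy=+2->D; (3,4):dx=-3,dy=+3->D; (3,5):dx=-4,dy=+4->D; (3,6):dx=+1,dy=+13->C
  (3,7):dx=-2,dy=+7->D; (3,8):dx=-10,dy=-3->C; (3,9):dx=-9,dy=-2->C; (3,10):dx=-6,dy=+11->D
  (4,5):dx=-1,dy=+1->D; (4,6):dx=+4,dy=+10->C; (4,7):dx=+1,dy=+4->C; (4,8):dx=-7,dy=-6->C
  (4,9):dx=-6,dy=-5->C; (4,10):dx=-3,dy=+8->D; (5,6):dx=+5,dy=+9->C; (5,7):dx=+2,dy=+3->C
  (5,8):dx=-6,dy=-7->C; (5,9):dx=-5,dy=-6->C; (5,10):dx=-2,dy=+7->D; (6,7):dx=-3,dy=-6->C
  (6,8):dx=-11,dy=-16->C; (6,9):dx=-10,dy=-15->C; (6,10):dx=-7,dy=-2->C; (7,8):dx=-8,dy=-10->C
  (7,9):dx=-7,dy=-9->C; (7,10):dx=-4,dy=+4->D; (8,9):dx=+1,dy=+1->C; (8,10):dx=+4,dy=+14->C
  (9,10):dx=+3,dy=+13->C
Step 2: C = 35, D = 10, total pairs = 45.
Step 3: tau = (C - D)/(n(n-1)/2) = (35 - 10)/45 = 0.555556.
Step 4: Exact two-sided p-value (enumerate n! = 3628800 permutations of y under H0): p = 0.028609.
Step 5: alpha = 0.05. reject H0.

tau_b = 0.5556 (C=35, D=10), p = 0.028609, reject H0.


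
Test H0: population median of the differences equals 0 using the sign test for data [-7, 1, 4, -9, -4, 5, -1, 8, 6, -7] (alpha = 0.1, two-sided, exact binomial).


Step 1: Discard zero differences. Original n = 10; n_eff = number of nonzero differences = 10.
Nonzero differences (with sign): -7, +1, +4, -9, -4, +5, -1, +8, +6, -7
Step 2: Count signs: positive = 5, negative = 5.
Step 3: Under H0: P(positive) = 0.5, so the number of positives S ~ Bin(10, 0.5).
Step 4: Two-sided exact p-value = sum of Bin(10,0.5) probabilities at or below the observed probability = 1.000000.
Step 5: alpha = 0.1. fail to reject H0.

n_eff = 10, pos = 5, neg = 5, p = 1.000000, fail to reject H0.


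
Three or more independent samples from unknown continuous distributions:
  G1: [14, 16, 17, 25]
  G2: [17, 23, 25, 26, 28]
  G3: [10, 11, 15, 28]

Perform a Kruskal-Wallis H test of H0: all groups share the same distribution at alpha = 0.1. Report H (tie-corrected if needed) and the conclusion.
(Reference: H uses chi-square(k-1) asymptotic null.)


Step 1: Combine all N = 13 observations and assign midranks.
sorted (value, group, rank): (10,G3,1), (11,G3,2), (14,G1,3), (15,G3,4), (16,G1,5), (17,G1,6.5), (17,G2,6.5), (23,G2,8), (25,G1,9.5), (25,G2,9.5), (26,G2,11), (28,G2,12.5), (28,G3,12.5)
Step 2: Sum ranks within each group.
R_1 = 24 (n_1 = 4)
R_2 = 47.5 (n_2 = 5)
R_3 = 19.5 (n_3 = 4)
Step 3: H = 12/(N(N+1)) * sum(R_i^2/n_i) - 3(N+1)
     = 12/(13*14) * (24^2/4 + 47.5^2/5 + 19.5^2/4) - 3*14
     = 0.065934 * 690.312 - 42
     = 3.515110.
Step 4: Ties present; correction factor C = 1 - 18/(13^3 - 13) = 0.991758. Corrected H = 3.515110 / 0.991758 = 3.544321.
Step 5: Under H0, H ~ chi^2(2); p-value = 0.169965.
Step 6: alpha = 0.1. fail to reject H0.

H = 3.5443, df = 2, p = 0.169965, fail to reject H0.


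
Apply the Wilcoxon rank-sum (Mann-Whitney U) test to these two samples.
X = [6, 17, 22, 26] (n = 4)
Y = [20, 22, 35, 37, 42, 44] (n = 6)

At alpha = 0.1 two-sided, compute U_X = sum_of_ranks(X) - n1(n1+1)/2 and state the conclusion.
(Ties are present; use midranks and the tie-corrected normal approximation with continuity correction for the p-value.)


Step 1: Combine and sort all 10 observations; assign midranks.
sorted (value, group): (6,X), (17,X), (20,Y), (22,X), (22,Y), (26,X), (35,Y), (37,Y), (42,Y), (44,Y)
ranks: 6->1, 17->2, 20->3, 22->4.5, 22->4.5, 26->6, 35->7, 37->8, 42->9, 44->10
Step 2: Rank sum for X: R1 = 1 + 2 + 4.5 + 6 = 13.5.
Step 3: U_X = R1 - n1(n1+1)/2 = 13.5 - 4*5/2 = 13.5 - 10 = 3.5.
       U_Y = n1*n2 - U_X = 24 - 3.5 = 20.5.
Step 4: Ties are present, so use the tie-corrected normal approximation (with continuity correction) for the p-value.
Step 5: p-value = 0.087118; compare to alpha = 0.1. reject H0.

U_X = 3.5, p = 0.087118, reject H0 at alpha = 0.1.


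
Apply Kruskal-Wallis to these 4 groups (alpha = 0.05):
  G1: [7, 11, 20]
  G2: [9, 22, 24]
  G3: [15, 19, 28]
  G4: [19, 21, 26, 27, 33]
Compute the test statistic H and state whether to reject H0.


Step 1: Combine all N = 14 observations and assign midranks.
sorted (value, group, rank): (7,G1,1), (9,G2,2), (11,G1,3), (15,G3,4), (19,G3,5.5), (19,G4,5.5), (20,G1,7), (21,G4,8), (22,G2,9), (24,G2,10), (26,G4,11), (27,G4,12), (28,G3,13), (33,G4,14)
Step 2: Sum ranks within each group.
R_1 = 11 (n_1 = 3)
R_2 = 21 (n_2 = 3)
R_3 = 22.5 (n_3 = 3)
R_4 = 50.5 (n_4 = 5)
Step 3: H = 12/(N(N+1)) * sum(R_i^2/n_i) - 3(N+1)
     = 12/(14*15) * (11^2/3 + 21^2/3 + 22.5^2/3 + 50.5^2/5) - 3*15
     = 0.057143 * 866.133 - 45
     = 4.493333.
Step 4: Ties present; correction factor C = 1 - 6/(14^3 - 14) = 0.997802. Corrected H = 4.493333 / 0.997802 = 4.503231.
Step 5: Under H0, H ~ chi^2(3); p-value = 0.212002.
Step 6: alpha = 0.05. fail to reject H0.

H = 4.5032, df = 3, p = 0.212002, fail to reject H0.


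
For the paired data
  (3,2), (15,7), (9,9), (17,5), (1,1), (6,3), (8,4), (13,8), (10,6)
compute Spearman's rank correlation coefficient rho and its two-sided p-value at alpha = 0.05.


Step 1: Rank x and y separately (midranks; no ties here).
rank(x): 3->2, 15->8, 9->5, 17->9, 1->1, 6->3, 8->4, 13->7, 10->6
rank(y): 2->2, 7->7, 9->9, 5->5, 1->1, 3->3, 4->4, 8->8, 6->6
Step 2: d_i = R_x(i) - R_y(i); compute d_i^2.
  (2-2)^2=0, (8-7)^2=1, (5-9)^2=16, (9-5)^2=16, (1-1)^2=0, (3-3)^2=0, (4-4)^2=0, (7-8)^2=1, (6-6)^2=0
sum(d^2) = 34.
Step 3: rho = 1 - 6*34 / (9*(9^2 - 1)) = 1 - 204/720 = 0.716667.
Step 4: Under H0, t = rho * sqrt((n-2)/(1-rho^2)) = 2.7188 ~ t(7).
Step 5: Two-sided p-value from the t-distribution with 7 df = 0.029818.
Step 6: alpha = 0.05. reject H0.

rho = 0.7167, p = 0.029818, reject H0 at alpha = 0.05.


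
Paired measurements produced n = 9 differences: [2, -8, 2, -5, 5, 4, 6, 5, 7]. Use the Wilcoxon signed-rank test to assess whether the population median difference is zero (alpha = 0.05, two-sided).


Step 1: Drop any zero differences (none here) and take |d_i|.
|d| = [2, 8, 2, 5, 5, 4, 6, 5, 7]
Step 2: Midrank |d_i| (ties get averaged ranks).
ranks: |2|->1.5, |8|->9, |2|->1.5, |5|->5, |5|->5, |4|->3, |6|->7, |5|->5, |7|->8
Step 3: Attach original signs; sum ranks with positive sign and with negative sign.
W+ = 1.5 + 1.5 + 5 + 3 + 7 + 5 + 8 = 31
W- = 9 + 5 = 14
(Check: W+ + W- = 45 should equal n(n+1)/2 = 45.)
Step 4: Test statistic W = min(W+, W-) = 14.
Step 5: Ties in |d|, so use the tie-corrected normal approximation.
        E[W] = n(n+1)/4 = 9*10/4 = 22.5.
        Tie groups: |d|=2 (t=2), |d|=5 (t=3); sum(t^3 - t) = 30.
        Var[W] = n(n+1)(2n+1)/24 - sum(t^3-t)/48 = 1710/24 - 30/48 = 70.625.
        z = (W - E[W]) / sqrt(Var[W]) = (14 - 22.5) / 8.4039 = -1.0114.
        Two-sided p = 2*Phi(z) = 0.311806.
Step 6: alpha = 0.05. fail to reject H0.

W+ = 31, W- = 14, W = min = 14, p = 0.311806, fail to reject H0.


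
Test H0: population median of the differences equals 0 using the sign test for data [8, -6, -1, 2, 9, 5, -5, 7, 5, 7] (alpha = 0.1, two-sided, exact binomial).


Step 1: Discard zero differences. Original n = 10; n_eff = number of nonzero differences = 10.
Nonzero differences (with sign): +8, -6, -1, +2, +9, +5, -5, +7, +5, +7
Step 2: Count signs: positive = 7, negative = 3.
Step 3: Under H0: P(positive) = 0.5, so the number of positives S ~ Bin(10, 0.5).
Step 4: Two-sided exact p-value = sum of Bin(10,0.5) probabilities at or below the observed probability = 0.343750.
Step 5: alpha = 0.1. fail to reject H0.

n_eff = 10, pos = 7, neg = 3, p = 0.343750, fail to reject H0.


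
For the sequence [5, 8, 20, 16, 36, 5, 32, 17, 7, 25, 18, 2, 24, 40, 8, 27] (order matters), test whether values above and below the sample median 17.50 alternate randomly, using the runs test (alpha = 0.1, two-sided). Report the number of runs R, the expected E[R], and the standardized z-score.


Step 1: Compute median = 17.50; label A = above, B = below.
Labels in order: BBABABABBAABAABA  (n_A = 8, n_B = 8)
Step 2: Count runs R = 12.
Step 3: Under H0 (random ordering), E[R] = 2*n_A*n_B/(n_A+n_B) + 1 = 2*8*8/16 + 1 = 9.0000.
        Var[R] = 2*n_A*n_B*(2*n_A*n_B - n_A - n_B) / ((n_A+n_B)^2 * (n_A+n_B-1)) = 14336/3840 = 3.7333.
        SD[R] = 1.9322.
Step 4: Continuity-corrected z = (R - 0.5 - E[R]) / SD[R] = (12 - 0.5 - 9.0000) / 1.9322 = 1.2939.
Step 5: Two-sided p-value via normal approximation = 2*(1 - Phi(|z|)) = 0.195709.
Step 6: alpha = 0.1. fail to reject H0.

R = 12, z = 1.2939, p = 0.195709, fail to reject H0.


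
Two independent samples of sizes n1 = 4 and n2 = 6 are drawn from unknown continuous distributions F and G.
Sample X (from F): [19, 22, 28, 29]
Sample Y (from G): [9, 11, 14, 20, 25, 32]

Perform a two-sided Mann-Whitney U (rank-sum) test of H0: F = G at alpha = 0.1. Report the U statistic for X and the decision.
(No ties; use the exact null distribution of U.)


Step 1: Combine and sort all 10 observations; assign midranks.
sorted (value, group): (9,Y), (11,Y), (14,Y), (19,X), (20,Y), (22,X), (25,Y), (28,X), (29,X), (32,Y)
ranks: 9->1, 11->2, 14->3, 19->4, 20->5, 22->6, 25->7, 28->8, 29->9, 32->10
Step 2: Rank sum for X: R1 = 4 + 6 + 8 + 9 = 27.
Step 3: U_X = R1 - n1(n1+1)/2 = 27 - 4*5/2 = 27 - 10 = 17.
       U_Y = n1*n2 - U_X = 24 - 17 = 7.
Step 4: No ties, so the exact null distribution of U (based on enumerating the C(10,4) = 210 equally likely rank assignments) gives the two-sided p-value.
Step 5: p-value = 0.352381; compare to alpha = 0.1. fail to reject H0.

U_X = 17, p = 0.352381, fail to reject H0 at alpha = 0.1.


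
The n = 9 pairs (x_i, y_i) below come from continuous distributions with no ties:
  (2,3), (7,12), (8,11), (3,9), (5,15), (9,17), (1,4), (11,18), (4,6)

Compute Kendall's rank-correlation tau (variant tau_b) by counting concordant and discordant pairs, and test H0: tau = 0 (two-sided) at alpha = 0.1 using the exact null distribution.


Step 1: Enumerate the 36 unordered pairs (i,j) with i<j and classify each by sign(x_j-x_i) * sign(y_j-y_i).
  (1,2):dx=+5,dy=+9->C; (1,3):dx=+6,dy=+8->C; (1,4):dx=+1,dy=+6->C; (1,5):dx=+3,dy=+12->C
  (1,6):dx=+7,dy=+14->C; (1,7):dx=-1,dy=+1->D; (1,8):dx=+9,dy=+15->C; (1,9):dx=+2,dy=+3->C
  (2,3):dx=+1,dy=-1->D; (2,4):dx=-4,dy=-3->C; (2,5):dx=-2,dy=+3->D; (2,6):dx=+2,dy=+5->C
  (2,7):dx=-6,dy=-8->C; (2,8):dx=+4,dy=+6->C; (2,9):dx=-3,dy=-6->C; (3,4):dx=-5,dy=-2->C
  (3,5):dx=-3,dy=+4->D; (3,6):dx=+1,dy=+6->C; (3,7):dx=-7,dy=-7->C; (3,8):dx=+3,dy=+7->C
  (3,9):dx=-4,dy=-5->C; (4,5):dx=+2,dy=+6->C; (4,6):dx=+6,dy=+8->C; (4,7):dx=-2,dy=-5->C
  (4,8):dx=+8,dy=+9->C; (4,9):dx=+1,dy=-3->D; (5,6):dx=+4,dy=+2->C; (5,7):dx=-4,dy=-11->C
  (5,8):dx=+6,dy=+3->C; (5,9):dx=-1,dy=-9->C; (6,7):dx=-8,dy=-13->C; (6,8):dx=+2,dy=+1->C
  (6,9):dx=-5,dy=-11->C; (7,8):dx=+10,dy=+14->C; (7,9):dx=+3,dy=+2->C; (8,9):dx=-7,dy=-12->C
Step 2: C = 31, D = 5, total pairs = 36.
Step 3: tau = (C - D)/(n(n-1)/2) = (31 - 5)/36 = 0.722222.
Step 4: Exact two-sided p-value (enumerate n! = 362880 permutations of y under H0): p = 0.005886.
Step 5: alpha = 0.1. reject H0.

tau_b = 0.7222 (C=31, D=5), p = 0.005886, reject H0.


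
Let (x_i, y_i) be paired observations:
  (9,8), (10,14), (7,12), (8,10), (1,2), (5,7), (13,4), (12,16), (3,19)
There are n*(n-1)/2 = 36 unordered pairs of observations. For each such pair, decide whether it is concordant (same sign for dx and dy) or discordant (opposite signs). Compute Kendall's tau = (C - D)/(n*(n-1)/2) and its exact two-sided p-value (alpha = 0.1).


Step 1: Enumerate the 36 unordered pairs (i,j) with i<j and classify each by sign(x_j-x_i) * sign(y_j-y_i).
  (1,2):dx=+1,dy=+6->C; (1,3):dx=-2,dy=+4->D; (1,4):dx=-1,dy=+2->D; (1,5):dx=-8,dy=-6->C
  (1,6):dx=-4,dy=-1->C; (1,7):dx=+4,dy=-4->D; (1,8):dx=+3,dy=+8->C; (1,9):dx=-6,dy=+11->D
  (2,3):dx=-3,dy=-2->C; (2,4):dx=-2,dy=-4->C; (2,5):dx=-9,dy=-12->C; (2,6):dx=-5,dy=-7->C
  (2,7):dx=+3,dy=-10->D; (2,8):dx=+2,dy=+2->C; (2,9):dx=-7,dy=+5->D; (3,4):dx=+1,dy=-2->D
  (3,5):dx=-6,dy=-10->C; (3,6):dx=-2,dy=-5->C; (3,7):dx=+6,dy=-8->D; (3,8):dx=+5,dy=+4->C
  (3,9):dx=-4,dy=+7->D; (4,5):dx=-7,dy=-8->C; (4,6):dx=-3,dy=-3->C; (4,7):dx=+5,dy=-6->D
  (4,8):dx=+4,dy=+6->C; (4,9):dx=-5,dy=+9->D; (5,6):dx=+4,dy=+5->C; (5,7):dx=+12,dy=+2->C
  (5,8):dx=+11,dy=+14->C; (5,9):dx=+2,dy=+17->C; (6,7):dx=+8,dy=-3->D; (6,8):dx=+7,dy=+9->C
  (6,9):dx=-2,dy=+12->D; (7,8):dx=-1,dy=+12->D; (7,9):dx=-10,dy=+15->D; (8,9):dx=-9,dy=+3->D
Step 2: C = 20, D = 16, total pairs = 36.
Step 3: tau = (C - D)/(n(n-1)/2) = (20 - 16)/36 = 0.111111.
Step 4: Exact two-sided p-value (enumerate n! = 362880 permutations of y under H0): p = 0.761414.
Step 5: alpha = 0.1. fail to reject H0.

tau_b = 0.1111 (C=20, D=16), p = 0.761414, fail to reject H0.


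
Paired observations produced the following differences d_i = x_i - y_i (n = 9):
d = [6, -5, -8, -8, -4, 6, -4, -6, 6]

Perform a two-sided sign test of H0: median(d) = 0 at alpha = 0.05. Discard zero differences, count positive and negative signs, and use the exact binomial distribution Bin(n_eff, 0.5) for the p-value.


Step 1: Discard zero differences. Original n = 9; n_eff = number of nonzero differences = 9.
Nonzero differences (with sign): +6, -5, -8, -8, -4, +6, -4, -6, +6
Step 2: Count signs: positive = 3, negative = 6.
Step 3: Under H0: P(positive) = 0.5, so the number of positives S ~ Bin(9, 0.5).
Step 4: Two-sided exact p-value = sum of Bin(9,0.5) probabilities at or below the observed probability = 0.507812.
Step 5: alpha = 0.05. fail to reject H0.

n_eff = 9, pos = 3, neg = 6, p = 0.507812, fail to reject H0.


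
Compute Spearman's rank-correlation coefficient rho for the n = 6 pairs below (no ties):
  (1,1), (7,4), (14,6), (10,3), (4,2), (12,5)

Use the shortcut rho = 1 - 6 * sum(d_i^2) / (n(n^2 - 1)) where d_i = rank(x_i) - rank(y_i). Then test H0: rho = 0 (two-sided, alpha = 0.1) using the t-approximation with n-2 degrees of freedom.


Step 1: Rank x and y separately (midranks; no ties here).
rank(x): 1->1, 7->3, 14->6, 10->4, 4->2, 12->5
rank(y): 1->1, 4->4, 6->6, 3->3, 2->2, 5->5
Step 2: d_i = R_x(i) - R_y(i); compute d_i^2.
  (1-1)^2=0, (3-4)^2=1, (6-6)^2=0, (4-3)^2=1, (2-2)^2=0, (5-5)^2=0
sum(d^2) = 2.
Step 3: rho = 1 - 6*2 / (6*(6^2 - 1)) = 1 - 12/210 = 0.942857.
Step 4: Under H0, t = rho * sqrt((n-2)/(1-rho^2)) = 5.6595 ~ t(4).
Step 5: Two-sided p-value from the t-distribution with 4 df = 0.004805.
Step 6: alpha = 0.1. reject H0.

rho = 0.9429, p = 0.004805, reject H0 at alpha = 0.1.


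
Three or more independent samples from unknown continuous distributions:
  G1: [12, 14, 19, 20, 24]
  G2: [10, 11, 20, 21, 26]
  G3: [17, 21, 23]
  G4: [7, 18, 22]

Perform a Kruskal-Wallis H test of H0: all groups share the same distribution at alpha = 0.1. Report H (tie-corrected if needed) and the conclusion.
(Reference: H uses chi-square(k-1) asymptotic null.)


Step 1: Combine all N = 16 observations and assign midranks.
sorted (value, group, rank): (7,G4,1), (10,G2,2), (11,G2,3), (12,G1,4), (14,G1,5), (17,G3,6), (18,G4,7), (19,G1,8), (20,G1,9.5), (20,G2,9.5), (21,G2,11.5), (21,G3,11.5), (22,G4,13), (23,G3,14), (24,G1,15), (26,G2,16)
Step 2: Sum ranks within each group.
R_1 = 41.5 (n_1 = 5)
R_2 = 42 (n_2 = 5)
R_3 = 31.5 (n_3 = 3)
R_4 = 21 (n_4 = 3)
Step 3: H = 12/(N(N+1)) * sum(R_i^2/n_i) - 3(N+1)
     = 12/(16*17) * (41.5^2/5 + 42^2/5 + 31.5^2/3 + 21^2/3) - 3*17
     = 0.044118 * 1175 - 51
     = 0.838235.
Step 4: Ties present; correction factor C = 1 - 12/(16^3 - 16) = 0.997059. Corrected H = 0.838235 / 0.997059 = 0.840708.
Step 5: Under H0, H ~ chi^2(3); p-value = 0.839707.
Step 6: alpha = 0.1. fail to reject H0.

H = 0.8407, df = 3, p = 0.839707, fail to reject H0.


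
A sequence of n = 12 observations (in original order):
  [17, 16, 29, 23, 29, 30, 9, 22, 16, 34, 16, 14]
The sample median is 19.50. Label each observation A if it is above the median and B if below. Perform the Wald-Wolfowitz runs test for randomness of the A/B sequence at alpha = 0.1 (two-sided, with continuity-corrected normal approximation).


Step 1: Compute median = 19.50; label A = above, B = below.
Labels in order: BBAAAABABABB  (n_A = 6, n_B = 6)
Step 2: Count runs R = 7.
Step 3: Under H0 (random ordering), E[R] = 2*n_A*n_B/(n_A+n_B) + 1 = 2*6*6/12 + 1 = 7.0000.
        Var[R] = 2*n_A*n_B*(2*n_A*n_B - n_A - n_B) / ((n_A+n_B)^2 * (n_A+n_B-1)) = 4320/1584 = 2.7273.
        SD[R] = 1.6514.
Step 4: R = E[R], so z = 0 with no continuity correction.
Step 5: Two-sided p-value via normal approximation = 2*(1 - Phi(|z|)) = 1.000000.
Step 6: alpha = 0.1. fail to reject H0.

R = 7, z = 0.0000, p = 1.000000, fail to reject H0.


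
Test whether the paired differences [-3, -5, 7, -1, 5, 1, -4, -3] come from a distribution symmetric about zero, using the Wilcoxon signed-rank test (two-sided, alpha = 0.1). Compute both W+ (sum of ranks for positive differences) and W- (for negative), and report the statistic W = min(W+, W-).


Step 1: Drop any zero differences (none here) and take |d_i|.
|d| = [3, 5, 7, 1, 5, 1, 4, 3]
Step 2: Midrank |d_i| (ties get averaged ranks).
ranks: |3|->3.5, |5|->6.5, |7|->8, |1|->1.5, |5|->6.5, |1|->1.5, |4|->5, |3|->3.5
Step 3: Attach original signs; sum ranks with positive sign and with negative sign.
W+ = 8 + 6.5 + 1.5 = 16
W- = 3.5 + 6.5 + 1.5 + 5 + 3.5 = 20
(Check: W+ + W- = 36 should equal n(n+1)/2 = 36.)
Step 4: Test statistic W = min(W+, W-) = 16.
Step 5: Ties in |d|, so use the tie-corrected normal approximation.
        E[W] = n(n+1)/4 = 8*9/4 = 18.
        Tie groups: |d|=1 (t=2), |d|=3 (t=2), |d|=5 (t=2); sum(t^3 - t) = 18.
        Var[W] = n(n+1)(2n+1)/24 - sum(t^3-t)/48 = 1224/24 - 18/48 = 50.625.
        z = (W - E[W]) / sqrt(Var[W]) = (16 - 18) / 7.1151 = -0.2811.
        Two-sided p = 2*Phi(z) = 0.778640.
Step 6: alpha = 0.1. fail to reject H0.

W+ = 16, W- = 20, W = min = 16, p = 0.778640, fail to reject H0.


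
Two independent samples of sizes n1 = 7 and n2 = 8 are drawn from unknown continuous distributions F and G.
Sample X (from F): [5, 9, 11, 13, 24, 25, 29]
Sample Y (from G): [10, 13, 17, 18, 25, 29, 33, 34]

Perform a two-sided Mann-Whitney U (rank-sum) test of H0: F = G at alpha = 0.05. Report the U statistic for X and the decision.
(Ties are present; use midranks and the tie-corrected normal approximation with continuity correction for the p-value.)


Step 1: Combine and sort all 15 observations; assign midranks.
sorted (value, group): (5,X), (9,X), (10,Y), (11,X), (13,X), (13,Y), (17,Y), (18,Y), (24,X), (25,X), (25,Y), (29,X), (29,Y), (33,Y), (34,Y)
ranks: 5->1, 9->2, 10->3, 11->4, 13->5.5, 13->5.5, 17->7, 18->8, 24->9, 25->10.5, 25->10.5, 29->12.5, 29->12.5, 33->14, 34->15
Step 2: Rank sum for X: R1 = 1 + 2 + 4 + 5.5 + 9 + 10.5 + 12.5 = 44.5.
Step 3: U_X = R1 - n1(n1+1)/2 = 44.5 - 7*8/2 = 44.5 - 28 = 16.5.
       U_Y = n1*n2 - U_X = 56 - 16.5 = 39.5.
Step 4: Ties are present, so use the tie-corrected normal approximation (with continuity correction) for the p-value.
Step 5: p-value = 0.201805; compare to alpha = 0.05. fail to reject H0.

U_X = 16.5, p = 0.201805, fail to reject H0 at alpha = 0.05.


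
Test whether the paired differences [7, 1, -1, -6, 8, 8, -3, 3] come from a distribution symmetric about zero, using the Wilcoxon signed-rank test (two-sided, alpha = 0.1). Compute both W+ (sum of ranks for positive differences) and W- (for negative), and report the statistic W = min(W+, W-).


Step 1: Drop any zero differences (none here) and take |d_i|.
|d| = [7, 1, 1, 6, 8, 8, 3, 3]
Step 2: Midrank |d_i| (ties get averaged ranks).
ranks: |7|->6, |1|->1.5, |1|->1.5, |6|->5, |8|->7.5, |8|->7.5, |3|->3.5, |3|->3.5
Step 3: Attach original signs; sum ranks with positive sign and with negative sign.
W+ = 6 + 1.5 + 7.5 + 7.5 + 3.5 = 26
W- = 1.5 + 5 + 3.5 = 10
(Check: W+ + W- = 36 should equal n(n+1)/2 = 36.)
Step 4: Test statistic W = min(W+, W-) = 10.
Step 5: Ties in |d|, so use the tie-corrected normal approximation.
        E[W] = n(n+1)/4 = 8*9/4 = 18.
        Tie groups: |d|=1 (t=2), |d|=3 (t=2), |d|=8 (t=2); sum(t^3 - t) = 18.
        Var[W] = n(n+1)(2n+1)/24 - sum(t^3-t)/48 = 1224/24 - 18/48 = 50.625.
        z = (W - E[W]) / sqrt(Var[W]) = (10 - 18) / 7.1151 = -1.1244.
        Two-sided p = 2*Phi(z) = 0.260858.
Step 6: alpha = 0.1. fail to reject H0.

W+ = 26, W- = 10, W = min = 10, p = 0.260858, fail to reject H0.


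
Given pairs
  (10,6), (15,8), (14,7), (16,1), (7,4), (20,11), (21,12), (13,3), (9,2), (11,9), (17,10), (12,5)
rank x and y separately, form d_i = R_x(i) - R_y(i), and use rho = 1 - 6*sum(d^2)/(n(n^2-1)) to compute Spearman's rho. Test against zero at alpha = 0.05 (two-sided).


Step 1: Rank x and y separately (midranks; no ties here).
rank(x): 10->3, 15->8, 14->7, 16->9, 7->1, 20->11, 21->12, 13->6, 9->2, 11->4, 17->10, 12->5
rank(y): 6->6, 8->8, 7->7, 1->1, 4->4, 11->11, 12->12, 3->3, 2->2, 9->9, 10->10, 5->5
Step 2: d_i = R_x(i) - R_y(i); compute d_i^2.
  (3-6)^2=9, (8-8)^2=0, (7-7)^2=0, (9-1)^2=64, (1-4)^2=9, (11-11)^2=0, (12-12)^2=0, (6-3)^2=9, (2-2)^2=0, (4-9)^2=25, (10-10)^2=0, (5-5)^2=0
sum(d^2) = 116.
Step 3: rho = 1 - 6*116 / (12*(12^2 - 1)) = 1 - 696/1716 = 0.594406.
Step 4: Under H0, t = rho * sqrt((n-2)/(1-rho^2)) = 2.3374 ~ t(10).
Step 5: Two-sided p-value from the t-distribution with 10 df = 0.041521.
Step 6: alpha = 0.05. reject H0.

rho = 0.5944, p = 0.041521, reject H0 at alpha = 0.05.


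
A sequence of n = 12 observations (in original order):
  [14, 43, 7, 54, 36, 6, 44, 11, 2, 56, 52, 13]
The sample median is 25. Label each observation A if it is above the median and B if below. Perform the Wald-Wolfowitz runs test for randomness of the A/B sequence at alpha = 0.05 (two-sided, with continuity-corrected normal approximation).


Step 1: Compute median = 25; label A = above, B = below.
Labels in order: BABAABABBAAB  (n_A = 6, n_B = 6)
Step 2: Count runs R = 9.
Step 3: Under H0 (random ordering), E[R] = 2*n_A*n_B/(n_A+n_B) + 1 = 2*6*6/12 + 1 = 7.0000.
        Var[R] = 2*n_A*n_B*(2*n_A*n_B - n_A - n_B) / ((n_A+n_B)^2 * (n_A+n_B-1)) = 4320/1584 = 2.7273.
        SD[R] = 1.6514.
Step 4: Continuity-corrected z = (R - 0.5 - E[R]) / SD[R] = (9 - 0.5 - 7.0000) / 1.6514 = 0.9083.
Step 5: Two-sided p-value via normal approximation = 2*(1 - Phi(|z|)) = 0.363722.
Step 6: alpha = 0.05. fail to reject H0.

R = 9, z = 0.9083, p = 0.363722, fail to reject H0.


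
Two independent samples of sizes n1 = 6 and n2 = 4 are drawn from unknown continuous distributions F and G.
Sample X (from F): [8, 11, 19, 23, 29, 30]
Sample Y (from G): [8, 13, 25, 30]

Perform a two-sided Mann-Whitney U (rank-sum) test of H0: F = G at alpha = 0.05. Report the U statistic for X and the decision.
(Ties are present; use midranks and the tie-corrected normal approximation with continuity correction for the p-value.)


Step 1: Combine and sort all 10 observations; assign midranks.
sorted (value, group): (8,X), (8,Y), (11,X), (13,Y), (19,X), (23,X), (25,Y), (29,X), (30,X), (30,Y)
ranks: 8->1.5, 8->1.5, 11->3, 13->4, 19->5, 23->6, 25->7, 29->8, 30->9.5, 30->9.5
Step 2: Rank sum for X: R1 = 1.5 + 3 + 5 + 6 + 8 + 9.5 = 33.
Step 3: U_X = R1 - n1(n1+1)/2 = 33 - 6*7/2 = 33 - 21 = 12.
       U_Y = n1*n2 - U_X = 24 - 12 = 12.
Step 4: Ties are present, so use the tie-corrected normal approximation (with continuity correction) for the p-value.
Step 5: p-value = 1.000000; compare to alpha = 0.05. fail to reject H0.

U_X = 12, p = 1.000000, fail to reject H0 at alpha = 0.05.


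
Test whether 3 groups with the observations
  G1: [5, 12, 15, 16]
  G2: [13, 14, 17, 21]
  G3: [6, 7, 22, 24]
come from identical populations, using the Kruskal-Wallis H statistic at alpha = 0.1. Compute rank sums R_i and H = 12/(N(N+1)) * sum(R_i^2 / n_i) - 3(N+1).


Step 1: Combine all N = 12 observations and assign midranks.
sorted (value, group, rank): (5,G1,1), (6,G3,2), (7,G3,3), (12,G1,4), (13,G2,5), (14,G2,6), (15,G1,7), (16,G1,8), (17,G2,9), (21,G2,10), (22,G3,11), (24,G3,12)
Step 2: Sum ranks within each group.
R_1 = 20 (n_1 = 4)
R_2 = 30 (n_2 = 4)
R_3 = 28 (n_3 = 4)
Step 3: H = 12/(N(N+1)) * sum(R_i^2/n_i) - 3(N+1)
     = 12/(12*13) * (20^2/4 + 30^2/4 + 28^2/4) - 3*13
     = 0.076923 * 521 - 39
     = 1.076923.
Step 4: No ties, so H is used without correction.
Step 5: Under H0, H ~ chi^2(2); p-value = 0.583645.
Step 6: alpha = 0.1. fail to reject H0.

H = 1.0769, df = 2, p = 0.583645, fail to reject H0.


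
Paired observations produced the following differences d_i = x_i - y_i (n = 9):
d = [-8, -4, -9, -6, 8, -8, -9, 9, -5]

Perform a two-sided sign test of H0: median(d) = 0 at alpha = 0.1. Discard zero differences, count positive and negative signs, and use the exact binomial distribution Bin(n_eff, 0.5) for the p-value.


Step 1: Discard zero differences. Original n = 9; n_eff = number of nonzero differences = 9.
Nonzero differences (with sign): -8, -4, -9, -6, +8, -8, -9, +9, -5
Step 2: Count signs: positive = 2, negative = 7.
Step 3: Under H0: P(positive) = 0.5, so the number of positives S ~ Bin(9, 0.5).
Step 4: Two-sided exact p-value = sum of Bin(9,0.5) probabilities at or below the observed probability = 0.179688.
Step 5: alpha = 0.1. fail to reject H0.

n_eff = 9, pos = 2, neg = 7, p = 0.179688, fail to reject H0.


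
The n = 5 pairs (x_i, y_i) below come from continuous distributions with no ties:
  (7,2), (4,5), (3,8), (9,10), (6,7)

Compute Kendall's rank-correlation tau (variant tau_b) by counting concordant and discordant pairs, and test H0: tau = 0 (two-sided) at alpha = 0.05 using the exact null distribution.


Step 1: Enumerate the 10 unordered pairs (i,j) with i<j and classify each by sign(x_j-x_i) * sign(y_j-y_i).
  (1,2):dx=-3,dy=+3->D; (1,3):dx=-4,dy=+6->D; (1,4):dx=+2,dy=+8->C; (1,5):dx=-1,dy=+5->D
  (2,3):dx=-1,dy=+3->D; (2,4):dx=+5,dy=+5->C; (2,5):dx=+2,dy=+2->C; (3,4):dx=+6,dy=+2->C
  (3,5):dx=+3,dy=-1->D; (4,5):dx=-3,dy=-3->C
Step 2: C = 5, D = 5, total pairs = 10.
Step 3: tau = (C - D)/(n(n-1)/2) = (5 - 5)/10 = 0.000000.
Step 4: Exact two-sided p-value (enumerate n! = 120 permutations of y under H0): p = 1.000000.
Step 5: alpha = 0.05. fail to reject H0.

tau_b = 0.0000 (C=5, D=5), p = 1.000000, fail to reject H0.


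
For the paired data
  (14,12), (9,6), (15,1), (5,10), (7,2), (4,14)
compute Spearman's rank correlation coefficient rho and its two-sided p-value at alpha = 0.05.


Step 1: Rank x and y separately (midranks; no ties here).
rank(x): 14->5, 9->4, 15->6, 5->2, 7->3, 4->1
rank(y): 12->5, 6->3, 1->1, 10->4, 2->2, 14->6
Step 2: d_i = R_x(i) - R_y(i); compute d_i^2.
  (5-5)^2=0, (4-3)^2=1, (6-1)^2=25, (2-4)^2=4, (3-2)^2=1, (1-6)^2=25
sum(d^2) = 56.
Step 3: rho = 1 - 6*56 / (6*(6^2 - 1)) = 1 - 336/210 = -0.600000.
Step 4: Under H0, t = rho * sqrt((n-2)/(1-rho^2)) = -1.5000 ~ t(4).
Step 5: Two-sided p-value from the t-distribution with 4 df = 0.208000.
Step 6: alpha = 0.05. fail to reject H0.

rho = -0.6000, p = 0.208000, fail to reject H0 at alpha = 0.05.


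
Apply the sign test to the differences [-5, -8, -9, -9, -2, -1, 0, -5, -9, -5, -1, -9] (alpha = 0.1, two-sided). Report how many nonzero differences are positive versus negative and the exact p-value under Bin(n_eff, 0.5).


Step 1: Discard zero differences. Original n = 12; n_eff = number of nonzero differences = 11.
Nonzero differences (with sign): -5, -8, -9, -9, -2, -1, -5, -9, -5, -1, -9
Step 2: Count signs: positive = 0, negative = 11.
Step 3: Under H0: P(positive) = 0.5, so the number of positives S ~ Bin(11, 0.5).
Step 4: Two-sided exact p-value = sum of Bin(11,0.5) probabilities at or below the observed probability = 0.000977.
Step 5: alpha = 0.1. reject H0.

n_eff = 11, pos = 0, neg = 11, p = 0.000977, reject H0.


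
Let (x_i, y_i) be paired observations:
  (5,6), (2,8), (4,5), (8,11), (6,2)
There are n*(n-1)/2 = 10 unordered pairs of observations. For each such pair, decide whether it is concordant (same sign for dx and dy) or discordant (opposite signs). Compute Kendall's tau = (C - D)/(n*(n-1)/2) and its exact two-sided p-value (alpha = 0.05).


Step 1: Enumerate the 10 unordered pairs (i,j) with i<j and classify each by sign(x_j-x_i) * sign(y_j-y_i).
  (1,2):dx=-3,dy=+2->D; (1,3):dx=-1,dy=-1->C; (1,4):dx=+3,dy=+5->C; (1,5):dx=+1,dy=-4->D
  (2,3):dx=+2,dy=-3->D; (2,4):dx=+6,dy=+3->C; (2,5):dx=+4,dy=-6->D; (3,4):dx=+4,dy=+6->C
  (3,5):dx=+2,dy=-3->D; (4,5):dx=-2,dy=-9->C
Step 2: C = 5, D = 5, total pairs = 10.
Step 3: tau = (C - D)/(n(n-1)/2) = (5 - 5)/10 = 0.000000.
Step 4: Exact two-sided p-value (enumerate n! = 120 permutations of y under H0): p = 1.000000.
Step 5: alpha = 0.05. fail to reject H0.

tau_b = 0.0000 (C=5, D=5), p = 1.000000, fail to reject H0.


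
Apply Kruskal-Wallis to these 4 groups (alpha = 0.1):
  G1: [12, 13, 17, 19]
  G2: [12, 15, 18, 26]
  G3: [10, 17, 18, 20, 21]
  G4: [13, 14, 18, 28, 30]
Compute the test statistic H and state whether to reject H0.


Step 1: Combine all N = 18 observations and assign midranks.
sorted (value, group, rank): (10,G3,1), (12,G1,2.5), (12,G2,2.5), (13,G1,4.5), (13,G4,4.5), (14,G4,6), (15,G2,7), (17,G1,8.5), (17,G3,8.5), (18,G2,11), (18,G3,11), (18,G4,11), (19,G1,13), (20,G3,14), (21,G3,15), (26,G2,16), (28,G4,17), (30,G4,18)
Step 2: Sum ranks within each group.
R_1 = 28.5 (n_1 = 4)
R_2 = 36.5 (n_2 = 4)
R_3 = 49.5 (n_3 = 5)
R_4 = 56.5 (n_4 = 5)
Step 3: H = 12/(N(N+1)) * sum(R_i^2/n_i) - 3(N+1)
     = 12/(18*19) * (28.5^2/4 + 36.5^2/4 + 49.5^2/5 + 56.5^2/5) - 3*19
     = 0.035088 * 1664.62 - 57
     = 1.407895.
Step 4: Ties present; correction factor C = 1 - 42/(18^3 - 18) = 0.992776. Corrected H = 1.407895 / 0.992776 = 1.418139.
Step 5: Under H0, H ~ chi^2(3); p-value = 0.701288.
Step 6: alpha = 0.1. fail to reject H0.

H = 1.4181, df = 3, p = 0.701288, fail to reject H0.


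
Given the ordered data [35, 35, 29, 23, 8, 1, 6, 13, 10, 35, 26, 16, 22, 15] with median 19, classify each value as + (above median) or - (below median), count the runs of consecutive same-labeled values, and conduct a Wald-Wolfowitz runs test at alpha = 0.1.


Step 1: Compute median = 19; label A = above, B = below.
Labels in order: AAAABBBBBAABAB  (n_A = 7, n_B = 7)
Step 2: Count runs R = 6.
Step 3: Under H0 (random ordering), E[R] = 2*n_A*n_B/(n_A+n_B) + 1 = 2*7*7/14 + 1 = 8.0000.
        Var[R] = 2*n_A*n_B*(2*n_A*n_B - n_A - n_B) / ((n_A+n_B)^2 * (n_A+n_B-1)) = 8232/2548 = 3.2308.
        SD[R] = 1.7974.
Step 4: Continuity-corrected z = (R + 0.5 - E[R]) / SD[R] = (6 + 0.5 - 8.0000) / 1.7974 = -0.8345.
Step 5: Two-sided p-value via normal approximation = 2*(1 - Phi(|z|)) = 0.403986.
Step 6: alpha = 0.1. fail to reject H0.

R = 6, z = -0.8345, p = 0.403986, fail to reject H0.


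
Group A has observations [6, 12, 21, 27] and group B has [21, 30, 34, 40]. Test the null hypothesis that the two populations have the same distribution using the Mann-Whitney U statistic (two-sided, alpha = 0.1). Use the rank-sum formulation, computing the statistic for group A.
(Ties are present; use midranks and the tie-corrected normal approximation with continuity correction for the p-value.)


Step 1: Combine and sort all 8 observations; assign midranks.
sorted (value, group): (6,X), (12,X), (21,X), (21,Y), (27,X), (30,Y), (34,Y), (40,Y)
ranks: 6->1, 12->2, 21->3.5, 21->3.5, 27->5, 30->6, 34->7, 40->8
Step 2: Rank sum for X: R1 = 1 + 2 + 3.5 + 5 = 11.5.
Step 3: U_X = R1 - n1(n1+1)/2 = 11.5 - 4*5/2 = 11.5 - 10 = 1.5.
       U_Y = n1*n2 - U_X = 16 - 1.5 = 14.5.
Step 4: Ties are present, so use the tie-corrected normal approximation (with continuity correction) for the p-value.
Step 5: p-value = 0.081429; compare to alpha = 0.1. reject H0.

U_X = 1.5, p = 0.081429, reject H0 at alpha = 0.1.


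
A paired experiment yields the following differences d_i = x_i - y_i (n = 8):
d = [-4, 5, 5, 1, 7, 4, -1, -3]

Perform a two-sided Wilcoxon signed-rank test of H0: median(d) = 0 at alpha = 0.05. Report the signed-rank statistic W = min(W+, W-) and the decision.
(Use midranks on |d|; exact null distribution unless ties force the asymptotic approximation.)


Step 1: Drop any zero differences (none here) and take |d_i|.
|d| = [4, 5, 5, 1, 7, 4, 1, 3]
Step 2: Midrank |d_i| (ties get averaged ranks).
ranks: |4|->4.5, |5|->6.5, |5|->6.5, |1|->1.5, |7|->8, |4|->4.5, |1|->1.5, |3|->3
Step 3: Attach original signs; sum ranks with positive sign and with negative sign.
W+ = 6.5 + 6.5 + 1.5 + 8 + 4.5 = 27
W- = 4.5 + 1.5 + 3 = 9
(Check: W+ + W- = 36 should equal n(n+1)/2 = 36.)
Step 4: Test statistic W = min(W+, W-) = 9.
Step 5: Ties in |d|, so use the tie-corrected normal approximation.
        E[W] = n(n+1)/4 = 8*9/4 = 18.
        Tie groups: |d|=1 (t=2), |d|=4 (t=2), |d|=5 (t=2); sum(t^3 - t) = 18.
        Var[W] = n(n+1)(2n+1)/24 - sum(t^3-t)/48 = 1224/24 - 18/48 = 50.625.
        z = (W - E[W]) / sqrt(Var[W]) = (9 - 18) / 7.1151 = -1.2649.
        Two-sided p = 2*Phi(z) = 0.205903.
Step 6: alpha = 0.05. fail to reject H0.

W+ = 27, W- = 9, W = min = 9, p = 0.205903, fail to reject H0.


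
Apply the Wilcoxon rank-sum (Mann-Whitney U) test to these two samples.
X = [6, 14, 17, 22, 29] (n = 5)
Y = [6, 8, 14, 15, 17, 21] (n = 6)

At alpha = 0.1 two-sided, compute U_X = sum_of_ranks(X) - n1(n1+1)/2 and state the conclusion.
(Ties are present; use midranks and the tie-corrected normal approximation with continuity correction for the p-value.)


Step 1: Combine and sort all 11 observations; assign midranks.
sorted (value, group): (6,X), (6,Y), (8,Y), (14,X), (14,Y), (15,Y), (17,X), (17,Y), (21,Y), (22,X), (29,X)
ranks: 6->1.5, 6->1.5, 8->3, 14->4.5, 14->4.5, 15->6, 17->7.5, 17->7.5, 21->9, 22->10, 29->11
Step 2: Rank sum for X: R1 = 1.5 + 4.5 + 7.5 + 10 + 11 = 34.5.
Step 3: U_X = R1 - n1(n1+1)/2 = 34.5 - 5*6/2 = 34.5 - 15 = 19.5.
       U_Y = n1*n2 - U_X = 30 - 19.5 = 10.5.
Step 4: Ties are present, so use the tie-corrected normal approximation (with continuity correction) for the p-value.
Step 5: p-value = 0.462140; compare to alpha = 0.1. fail to reject H0.

U_X = 19.5, p = 0.462140, fail to reject H0 at alpha = 0.1.


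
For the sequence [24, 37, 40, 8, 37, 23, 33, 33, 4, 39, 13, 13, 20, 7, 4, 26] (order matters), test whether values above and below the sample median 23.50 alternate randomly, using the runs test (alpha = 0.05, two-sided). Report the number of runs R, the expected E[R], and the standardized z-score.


Step 1: Compute median = 23.50; label A = above, B = below.
Labels in order: AAABABAABABBBBBA  (n_A = 8, n_B = 8)
Step 2: Count runs R = 9.
Step 3: Under H0 (random ordering), E[R] = 2*n_A*n_B/(n_A+n_B) + 1 = 2*8*8/16 + 1 = 9.0000.
        Var[R] = 2*n_A*n_B*(2*n_A*n_B - n_A - n_B) / ((n_A+n_B)^2 * (n_A+n_B-1)) = 14336/3840 = 3.7333.
        SD[R] = 1.9322.
Step 4: R = E[R], so z = 0 with no continuity correction.
Step 5: Two-sided p-value via normal approximation = 2*(1 - Phi(|z|)) = 1.000000.
Step 6: alpha = 0.05. fail to reject H0.

R = 9, z = 0.0000, p = 1.000000, fail to reject H0.


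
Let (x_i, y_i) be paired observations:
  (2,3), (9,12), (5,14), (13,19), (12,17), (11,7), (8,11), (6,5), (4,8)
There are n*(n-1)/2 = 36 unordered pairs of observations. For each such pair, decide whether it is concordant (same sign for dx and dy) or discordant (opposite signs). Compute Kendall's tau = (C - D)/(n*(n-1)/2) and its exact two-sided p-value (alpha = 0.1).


Step 1: Enumerate the 36 unordered pairs (i,j) with i<j and classify each by sign(x_j-x_i) * sign(y_j-y_i).
  (1,2):dx=+7,dy=+9->C; (1,3):dx=+3,dy=+11->C; (1,4):dx=+11,dy=+16->C; (1,5):dx=+10,dy=+14->C
  (1,6):dx=+9,dy=+4->C; (1,7):dx=+6,dy=+8->C; (1,8):dx=+4,dy=+2->C; (1,9):dx=+2,dy=+5->C
  (2,3):dx=-4,dy=+2->D; (2,4):dx=+4,dy=+7->C; (2,5):dx=+3,dy=+5->C; (2,6):dx=+2,dy=-5->D
  (2,7):dx=-1,dy=-1->C; (2,8):dx=-3,dy=-7->C; (2,9):dx=-5,dy=-4->C; (3,4):dx=+8,dy=+5->C
  (3,5):dx=+7,dy=+3->C; (3,6):dx=+6,dy=-7->D; (3,7):dx=+3,dy=-3->D; (3,8):dx=+1,dy=-9->D
  (3,9):dx=-1,dy=-6->C; (4,5):dx=-1,dy=-2->C; (4,6):dx=-2,dy=-12->C; (4,7):dx=-5,dy=-8->C
  (4,8):dx=-7,dy=-14->C; (4,9):dx=-9,dy=-11->C; (5,6):dx=-1,dy=-10->C; (5,7):dx=-4,dy=-6->C
  (5,8):dx=-6,dy=-12->C; (5,9):dx=-8,dy=-9->C; (6,7):dx=-3,dy=+4->D; (6,8):dx=-5,dy=-2->C
  (6,9):dx=-7,dy=+1->D; (7,8):dx=-2,dy=-6->C; (7,9):dx=-4,dy=-3->C; (8,9):dx=-2,dy=+3->D
Step 2: C = 28, D = 8, total pairs = 36.
Step 3: tau = (C - D)/(n(n-1)/2) = (28 - 8)/36 = 0.555556.
Step 4: Exact two-sided p-value (enumerate n! = 362880 permutations of y under H0): p = 0.044615.
Step 5: alpha = 0.1. reject H0.

tau_b = 0.5556 (C=28, D=8), p = 0.044615, reject H0.


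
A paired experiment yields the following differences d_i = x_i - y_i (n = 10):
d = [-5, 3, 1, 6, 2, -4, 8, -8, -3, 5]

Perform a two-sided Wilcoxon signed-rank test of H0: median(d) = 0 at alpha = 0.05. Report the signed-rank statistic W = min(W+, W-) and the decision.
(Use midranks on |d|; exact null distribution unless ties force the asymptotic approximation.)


Step 1: Drop any zero differences (none here) and take |d_i|.
|d| = [5, 3, 1, 6, 2, 4, 8, 8, 3, 5]
Step 2: Midrank |d_i| (ties get averaged ranks).
ranks: |5|->6.5, |3|->3.5, |1|->1, |6|->8, |2|->2, |4|->5, |8|->9.5, |8|->9.5, |3|->3.5, |5|->6.5
Step 3: Attach original signs; sum ranks with positive sign and with negative sign.
W+ = 3.5 + 1 + 8 + 2 + 9.5 + 6.5 = 30.5
W- = 6.5 + 5 + 9.5 + 3.5 = 24.5
(Check: W+ + W- = 55 should equal n(n+1)/2 = 55.)
Step 4: Test statistic W = min(W+, W-) = 24.5.
Step 5: Ties in |d|, so use the tie-corrected normal approximation.
        E[W] = n(n+1)/4 = 10*11/4 = 27.5.
        Tie groups: |d|=3 (t=2), |d|=5 (t=2), |d|=8 (t=2); sum(t^3 - t) = 18.
        Var[W] = n(n+1)(2n+1)/24 - sum(t^3-t)/48 = 2310/24 - 18/48 = 95.875.
        z = (W - E[W]) / sqrt(Var[W]) = (24.5 - 27.5) / 9.7916 = -0.3064.
        Two-sided p = 2*Phi(z) = 0.759311.
Step 6: alpha = 0.05. fail to reject H0.

W+ = 30.5, W- = 24.5, W = min = 24.5, p = 0.759311, fail to reject H0.


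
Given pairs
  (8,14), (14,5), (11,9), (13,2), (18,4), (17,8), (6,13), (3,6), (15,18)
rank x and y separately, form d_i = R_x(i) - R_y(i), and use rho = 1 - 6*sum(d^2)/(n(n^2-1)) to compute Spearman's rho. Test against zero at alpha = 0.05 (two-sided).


Step 1: Rank x and y separately (midranks; no ties here).
rank(x): 8->3, 14->6, 11->4, 13->5, 18->9, 17->8, 6->2, 3->1, 15->7
rank(y): 14->8, 5->3, 9->6, 2->1, 4->2, 8->5, 13->7, 6->4, 18->9
Step 2: d_i = R_x(i) - R_y(i); compute d_i^2.
  (3-8)^2=25, (6-3)^2=9, (4-6)^2=4, (5-1)^2=16, (9-2)^2=49, (8-5)^2=9, (2-7)^2=25, (1-4)^2=9, (7-9)^2=4
sum(d^2) = 150.
Step 3: rho = 1 - 6*150 / (9*(9^2 - 1)) = 1 - 900/720 = -0.250000.
Step 4: Under H0, t = rho * sqrt((n-2)/(1-rho^2)) = -0.6831 ~ t(7).
Step 5: Two-sided p-value from the t-distribution with 7 df = 0.516490.
Step 6: alpha = 0.05. fail to reject H0.

rho = -0.2500, p = 0.516490, fail to reject H0 at alpha = 0.05.


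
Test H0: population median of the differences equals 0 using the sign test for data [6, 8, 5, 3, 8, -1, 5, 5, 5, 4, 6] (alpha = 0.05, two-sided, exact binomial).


Step 1: Discard zero differences. Original n = 11; n_eff = number of nonzero differences = 11.
Nonzero differences (with sign): +6, +8, +5, +3, +8, -1, +5, +5, +5, +4, +6
Step 2: Count signs: positive = 10, negative = 1.
Step 3: Under H0: P(positive) = 0.5, so the number of positives S ~ Bin(11, 0.5).
Step 4: Two-sided exact p-value = sum of Bin(11,0.5) probabilities at or below the observed probability = 0.011719.
Step 5: alpha = 0.05. reject H0.

n_eff = 11, pos = 10, neg = 1, p = 0.011719, reject H0.
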